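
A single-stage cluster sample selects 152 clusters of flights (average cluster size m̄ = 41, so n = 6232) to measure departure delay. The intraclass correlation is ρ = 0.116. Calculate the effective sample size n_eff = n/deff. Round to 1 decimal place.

1105.0

deff = 1 + (41 − 1)·0.116 = 1 + 4.64 = 5.64.
n_eff = 6232 / 5.64 = 1105.0.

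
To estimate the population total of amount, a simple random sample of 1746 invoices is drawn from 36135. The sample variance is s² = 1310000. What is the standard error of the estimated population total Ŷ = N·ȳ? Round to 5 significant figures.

Var(Ŷ) = N²·Var(ȳ) = N²·(1 − n/N)·s²/n.
f = 1746/36135 = 0.04831880; Var(ȳ) = 0.95168120·1310000/1746 = 714.03343.
Var(Ŷ) = 36135² · 714.03343 = 9.3234074 × 10^11.
SE(Ŷ) = √(9.3234074 × 10^11) = 965580.

965580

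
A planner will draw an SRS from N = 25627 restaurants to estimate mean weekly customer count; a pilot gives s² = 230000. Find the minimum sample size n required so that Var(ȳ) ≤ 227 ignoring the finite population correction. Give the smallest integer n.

1014

Without fpc, n₀ = s²/D = 230000/227 = 1013.2159.
Rounding up, n = 1014.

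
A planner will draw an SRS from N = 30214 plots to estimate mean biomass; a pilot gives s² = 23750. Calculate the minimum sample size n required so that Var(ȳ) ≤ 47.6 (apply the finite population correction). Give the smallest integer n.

Without fpc, n₀ = s²/D = 23750/47.6 = 498.9496.
With fpc, (1 − n/N)·s²/n ≤ D requires n ≥ n₀/(1 + n₀/N) = 498.9496/(1 + 498.9496/30214) = 490.8439.
Rounding up, n = 491.

491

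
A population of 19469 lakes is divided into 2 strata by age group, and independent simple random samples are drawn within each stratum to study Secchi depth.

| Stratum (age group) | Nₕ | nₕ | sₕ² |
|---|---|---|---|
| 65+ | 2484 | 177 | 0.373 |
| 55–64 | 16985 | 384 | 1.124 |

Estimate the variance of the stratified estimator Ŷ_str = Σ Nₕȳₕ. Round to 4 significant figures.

Var(Ŷ_str) = Σₕ Nₕ²(1 − fₕ)sₕ²/nₕ.
65+: 2484²·(1 − 177/2484)·0.373/177 = 12076.324.
55–64: 16985²·(1 − 384/16985)·1.124/384 = 825343.79.
Sum = 837420.11.

837400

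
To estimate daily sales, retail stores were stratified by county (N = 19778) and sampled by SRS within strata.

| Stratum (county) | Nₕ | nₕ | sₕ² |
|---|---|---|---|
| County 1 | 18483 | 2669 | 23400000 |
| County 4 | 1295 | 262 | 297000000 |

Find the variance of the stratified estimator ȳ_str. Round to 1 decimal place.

10427.8

Var(ȳ_str) = Σₕ Wₕ²(1 − fₕ)sₕ²/nₕ with Wₕ = Nₕ/N, N = 19778.
County 1: Wₕ = 0.93452321; term = 0.93452321²·(1 − 0.14440296)·23400000/2669 = 6551.1378.
County 4: Wₕ = 0.06547679; term = 0.06547679²·(1 − 0.20231660)·297000000/262 = 3876.6849.
Sum = 10427.823.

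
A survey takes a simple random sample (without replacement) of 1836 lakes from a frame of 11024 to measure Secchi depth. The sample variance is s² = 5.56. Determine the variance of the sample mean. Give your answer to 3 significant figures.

0.00252

Under SRS without replacement, Var(ȳ) = (1 − f)·s²/n with f = n/N = 1836/11024 = 0.16654572.
Var(ȳ) = (1 − 0.16654572)·5.56/1836 = 0.83345428·0.0030283224 = 0.0025239683.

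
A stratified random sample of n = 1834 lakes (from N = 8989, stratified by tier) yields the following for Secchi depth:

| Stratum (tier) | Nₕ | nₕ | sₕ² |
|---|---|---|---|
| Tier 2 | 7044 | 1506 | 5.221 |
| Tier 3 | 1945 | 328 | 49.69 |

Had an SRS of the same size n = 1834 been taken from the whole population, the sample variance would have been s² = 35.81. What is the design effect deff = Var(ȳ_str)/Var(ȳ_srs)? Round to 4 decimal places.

0.4871

Var(ȳ_str) = Σ Wₕ²(1−fₕ)sₕ²/nₕ with Wₕ = Nₕ/8989:
  Tier 2: (7044/8989)²·(1−1506/7044)·5.221/1506 = 0.0016737025
  Tier 3: (1945/8989)²·(1−328/1945)·49.69/328 = 0.0058966047
  → Var(ȳ_str) = 0.0075703072.
Var(ȳ_srs) = (1 − 1834/8989)·35.81/1834 = 0.015541869.
deff = 0.0075703072 / 0.015541869 = 0.4871.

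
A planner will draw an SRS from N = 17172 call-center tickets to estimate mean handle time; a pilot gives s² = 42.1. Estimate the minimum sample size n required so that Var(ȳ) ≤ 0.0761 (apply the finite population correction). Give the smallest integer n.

Without fpc, n₀ = s²/D = 42.1/0.0761 = 553.2194.
With fpc, (1 − n/N)·s²/n ≤ D requires n ≥ n₀/(1 + n₀/N) = 553.2194/(1 + 553.2194/17172) = 535.9529.
Rounding up, n = 536.

536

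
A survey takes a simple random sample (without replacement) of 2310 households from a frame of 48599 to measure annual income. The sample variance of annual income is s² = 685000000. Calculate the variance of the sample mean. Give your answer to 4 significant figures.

282400

Under SRS without replacement, Var(ȳ) = (1 − f)·s²/n with f = n/N = 2310/48599 = 0.04753184.
Var(ȳ) = (1 − 0.04753184)·685000000/2310 = 0.95246816·296536.8 = 282441.86.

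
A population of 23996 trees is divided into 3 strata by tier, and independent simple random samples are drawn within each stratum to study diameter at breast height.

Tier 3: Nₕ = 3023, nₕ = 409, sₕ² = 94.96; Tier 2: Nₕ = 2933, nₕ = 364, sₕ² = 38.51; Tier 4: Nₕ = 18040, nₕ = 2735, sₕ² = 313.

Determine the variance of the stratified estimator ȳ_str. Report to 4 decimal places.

Var(ȳ_str) = Σₕ Wₕ²(1 − fₕ)sₕ²/nₕ with Wₕ = Nₕ/N, N = 23996.
Tier 3: Wₕ = 0.12597933; term = 0.12597933²·(1 − 0.13529606)·94.96/409 = 0.0031862762.
Tier 2: Wₕ = 0.12222870; term = 0.12222870²·(1 − 0.12410501)·38.51/364 = 0.0013844287.
Tier 4: Wₕ = 0.75179197; term = 0.75179197²·(1 − 0.15160754)·313/2735 = 0.054875586.
Sum = 0.059446291.

0.0594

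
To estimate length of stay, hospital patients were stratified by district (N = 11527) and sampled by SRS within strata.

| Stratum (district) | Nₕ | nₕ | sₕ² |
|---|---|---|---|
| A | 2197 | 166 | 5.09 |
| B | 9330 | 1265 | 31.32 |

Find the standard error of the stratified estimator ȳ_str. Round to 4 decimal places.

0.1227

Var(ȳ_str) = Σₕ Wₕ²(1 − fₕ)sₕ²/nₕ with Wₕ = Nₕ/N, N = 11527.
A: Wₕ = 0.19059599; term = 0.19059599²·(1 − 0.07555758)·5.09/166 = 0.0010297151.
B: Wₕ = 0.80940401; term = 0.80940401²·(1 − 0.13558414)·31.32/1265 = 0.014021183.
Sum = 0.015050898.
SE = √(0.015050898) = 0.1227.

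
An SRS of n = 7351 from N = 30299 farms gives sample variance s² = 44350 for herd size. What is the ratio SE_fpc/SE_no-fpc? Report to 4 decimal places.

f = n/N = 7351/30299 = 0.24261527.
SE_no-fpc = √(s²/n) = 2.4562558; SE_fpc = √((1−f)s²/n) = 2.1376267.
Ratio = √(1−f) = 0.87027854.

0.8703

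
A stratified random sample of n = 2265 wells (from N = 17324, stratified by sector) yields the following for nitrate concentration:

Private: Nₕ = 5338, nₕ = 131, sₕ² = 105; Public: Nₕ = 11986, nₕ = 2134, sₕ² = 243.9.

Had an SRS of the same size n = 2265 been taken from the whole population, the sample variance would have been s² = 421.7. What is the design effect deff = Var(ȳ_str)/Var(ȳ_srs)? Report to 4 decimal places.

Var(ȳ_str) = Σ Wₕ²(1−fₕ)sₕ²/nₕ with Wₕ = Nₕ/17324:
  Private: (5338/17324)²·(1−131/5338)·105/131 = 0.074231425
  Public: (11986/17324)²·(1−2134/11986)·243.9/2134 = 0.044969671
  → Var(ȳ_str) = 0.1192011.
Var(ȳ_srs) = (1 − 2265/17324)·421.7/2265 = 0.16183906.
deff = 0.1192011 / 0.16183906 = 0.7365.

0.7365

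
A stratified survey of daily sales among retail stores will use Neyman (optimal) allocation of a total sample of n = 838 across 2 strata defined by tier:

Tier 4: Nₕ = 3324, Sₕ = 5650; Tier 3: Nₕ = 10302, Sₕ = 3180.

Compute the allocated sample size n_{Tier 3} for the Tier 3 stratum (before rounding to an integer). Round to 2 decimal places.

Neyman allocation: nₕ = n·NₕSₕ / Σⱼ NⱼSⱼ.
Σ NⱼSⱼ = 3324·5650 + 10302·3180 = 5.154096 × 10^7.
n_{Tier 3} = 838·10302·3180 / (5.154096 × 10^7) = 532.65.

532.65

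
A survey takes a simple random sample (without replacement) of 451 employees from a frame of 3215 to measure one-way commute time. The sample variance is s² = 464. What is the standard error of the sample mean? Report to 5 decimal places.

0.94048

Under SRS without replacement, Var(ȳ) = (1 − f)·s²/n with f = n/N = 451/3215 = 0.14027994.
Var(ȳ) = (1 − 0.14027994)·464/451 = 0.85972006·1.0288248 = 0.88450135.
SE(ȳ) = √(0.88450135) = 0.94048.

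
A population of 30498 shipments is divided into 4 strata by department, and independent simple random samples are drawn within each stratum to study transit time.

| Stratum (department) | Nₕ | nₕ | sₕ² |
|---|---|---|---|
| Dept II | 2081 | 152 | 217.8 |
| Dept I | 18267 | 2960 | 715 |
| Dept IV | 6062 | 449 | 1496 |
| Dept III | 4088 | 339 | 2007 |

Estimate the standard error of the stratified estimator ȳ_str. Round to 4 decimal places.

0.5461

Var(ȳ_str) = Σₕ Wₕ²(1 − fₕ)sₕ²/nₕ with Wₕ = Nₕ/N, N = 30498.
Dept II: Wₕ = 0.06823398; term = 0.06823398²·(1 − 0.07304181)·217.8/152 = 0.006184091.
Dept I: Wₕ = 0.59895731; term = 0.59895731²·(1 − 0.16204084)·715/2960 = 0.072615431.
Dept IV: Wₕ = 0.19876713; term = 0.19876713²·(1 − 0.07406796)·1496/449 = 0.12188591.
Dept III: Wₕ = 0.13404158; term = 0.13404158²·(1 − 0.08292564)·2007/339 = 0.0975509.
Sum = 0.29823633.
SE = √(0.29823633) = 0.5461.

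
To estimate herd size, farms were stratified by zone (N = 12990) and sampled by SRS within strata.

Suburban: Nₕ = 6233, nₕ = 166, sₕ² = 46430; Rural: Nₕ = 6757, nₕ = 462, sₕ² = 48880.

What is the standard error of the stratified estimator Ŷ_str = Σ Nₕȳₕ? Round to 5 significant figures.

122790

Var(Ŷ_str) = Σₕ Nₕ²(1 − fₕ)sₕ²/nₕ.
Suburban: 6233²·(1 − 166/6233)·46430/166 = 1.0576981 × 10^10.
Rural: 6757²·(1 − 462/6757)·48880/462 = 4.5002732 × 10^9.
Sum = 1.5077254 × 10^10.
SE = √(1.5077254 × 10^10) = 122790.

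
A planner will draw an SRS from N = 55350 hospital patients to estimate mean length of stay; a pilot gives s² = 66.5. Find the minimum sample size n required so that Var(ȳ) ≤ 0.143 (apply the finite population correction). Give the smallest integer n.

Without fpc, n₀ = s²/D = 66.5/0.143 = 465.0350.
With fpc, (1 − n/N)·s²/n ≤ D requires n ≥ n₀/(1 + n₀/N) = 465.0350/(1 + 465.0350/55350) = 461.1605.
Rounding up, n = 462.

462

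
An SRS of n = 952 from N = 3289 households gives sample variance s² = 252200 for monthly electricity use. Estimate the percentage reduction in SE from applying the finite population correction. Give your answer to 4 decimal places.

15.7059

f = n/N = 952/3289 = 0.28944968.
SE_no-fpc = √(s²/n) = 16.276239; SE_fpc = √((1−f)s²/n) = 13.719917.
Ratio = √(1−f) = 0.84294147. Reduction = 100·(1 − 0.84294147) = 15.7059%.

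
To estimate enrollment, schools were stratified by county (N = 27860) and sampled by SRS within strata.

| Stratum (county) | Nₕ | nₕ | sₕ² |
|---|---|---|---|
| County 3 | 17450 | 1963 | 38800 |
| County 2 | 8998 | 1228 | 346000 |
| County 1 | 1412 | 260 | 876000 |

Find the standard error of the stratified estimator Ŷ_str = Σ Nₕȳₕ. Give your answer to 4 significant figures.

174700

Var(Ŷ_str) = Σₕ Nₕ²(1 − fₕ)sₕ²/nₕ.
County 3: 17450²·(1 − 1963/17450)·38800/1963 = 5.3416343 × 10^9.
County 2: 8998²·(1 − 1228/8998)·346000/1228 = 1.9699025 × 10^10.
County 1: 1412²·(1 − 260/1412)·876000/260 = 5.4804716 × 10^9.
Sum = 3.0521131 × 10^10.
SE = √(3.0521131 × 10^10) = 174700.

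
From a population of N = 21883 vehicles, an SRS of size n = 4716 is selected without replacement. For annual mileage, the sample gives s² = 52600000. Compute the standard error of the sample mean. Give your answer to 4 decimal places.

Under SRS without replacement, Var(ȳ) = (1 − f)·s²/n with f = n/N = 4716/21883 = 0.21550976.
Var(ȳ) = (1 − 0.21550976)·52600000/4716 = 0.78449024·11153.52 = 8749.8276.
SE(ȳ) = √(8749.8276) = 93.5405.

93.5405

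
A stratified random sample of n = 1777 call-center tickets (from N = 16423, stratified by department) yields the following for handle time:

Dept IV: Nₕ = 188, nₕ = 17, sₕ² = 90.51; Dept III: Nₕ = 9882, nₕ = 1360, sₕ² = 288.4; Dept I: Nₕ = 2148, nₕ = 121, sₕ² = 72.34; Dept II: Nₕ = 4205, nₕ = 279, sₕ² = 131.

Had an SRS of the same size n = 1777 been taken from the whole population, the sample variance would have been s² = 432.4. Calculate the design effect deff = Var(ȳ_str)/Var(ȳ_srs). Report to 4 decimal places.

Var(ȳ_str) = Σ Wₕ²(1−fₕ)sₕ²/nₕ with Wₕ = Nₕ/16423:
  Dept IV: (188/16423)²·(1−17/188)·90.51/17 = 6.3459496 × 10^-4
  Dept III: (9882/16423)²·(1−1360/9882)·288.4/1360 = 0.066212158
  Dept I: (2148/16423)²·(1−121/2148)·72.34/121 = 0.0096510857
  Dept II: (4205/16423)²·(1−279/4205)·131/279 = 0.028739447
  → Var(ȳ_str) = 0.10523729.
Var(ȳ_srs) = (1 − 1777/16423)·432.4/1777 = 0.21700253.
deff = 0.10523729 / 0.21700253 = 0.4850.

0.4850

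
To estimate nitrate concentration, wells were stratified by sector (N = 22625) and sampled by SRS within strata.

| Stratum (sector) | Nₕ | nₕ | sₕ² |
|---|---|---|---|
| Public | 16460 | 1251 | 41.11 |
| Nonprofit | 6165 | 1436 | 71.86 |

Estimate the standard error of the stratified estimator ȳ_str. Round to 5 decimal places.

0.13755

Var(ȳ_str) = Σₕ Wₕ²(1 − fₕ)sₕ²/nₕ with Wₕ = Nₕ/N, N = 22625.
Public: Wₕ = 0.72751381; term = 0.72751381²·(1 − 0.07600243)·41.11/1251 = 0.016071022.
Nonprofit: Wₕ = 0.27248619; term = 0.27248619²·(1 − 0.23292782)·71.86/1436 = 0.0028500862.
Sum = 0.018921108.
SE = √(0.018921108) = 0.13755.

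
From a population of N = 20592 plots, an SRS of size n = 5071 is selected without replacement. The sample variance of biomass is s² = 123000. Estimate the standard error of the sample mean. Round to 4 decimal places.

Under SRS without replacement, Var(ȳ) = (1 − f)·s²/n with f = n/N = 5071/20592 = 0.24626068.
Var(ȳ) = (1 − 0.24626068)·123000/5071 = 0.75373932·24.255571 = 18.282377.
SE(ȳ) = √(18.282377) = 4.2758.

4.2758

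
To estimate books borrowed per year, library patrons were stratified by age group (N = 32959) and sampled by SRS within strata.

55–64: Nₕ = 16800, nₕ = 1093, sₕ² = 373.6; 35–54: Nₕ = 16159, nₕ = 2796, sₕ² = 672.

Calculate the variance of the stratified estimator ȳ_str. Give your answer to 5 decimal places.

Var(ȳ_str) = Σₕ Wₕ²(1 − fₕ)sₕ²/nₕ with Wₕ = Nₕ/N, N = 32959.
55–64: Wₕ = 0.50972420; term = 0.50972420²·(1 − 0.06505952)·373.6/1093 = 0.083031174.
35–54: Wₕ = 0.49027580; term = 0.49027580²·(1 − 0.17303051)·672/2796 = 0.047775199.
Sum = 0.13080637.

0.13081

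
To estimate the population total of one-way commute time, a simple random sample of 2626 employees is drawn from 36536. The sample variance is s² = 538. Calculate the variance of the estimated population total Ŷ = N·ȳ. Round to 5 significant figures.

2.5383 × 10^8

Var(Ŷ) = N²·Var(ȳ) = N²·(1 − n/N)·s²/n.
f = 2626/36536 = 0.07187432; Var(ȳ) = 0.92812568·538/2626 = 0.19014913.
Var(Ŷ) = 36536² · 0.19014913 = 2.5382614 × 10^8.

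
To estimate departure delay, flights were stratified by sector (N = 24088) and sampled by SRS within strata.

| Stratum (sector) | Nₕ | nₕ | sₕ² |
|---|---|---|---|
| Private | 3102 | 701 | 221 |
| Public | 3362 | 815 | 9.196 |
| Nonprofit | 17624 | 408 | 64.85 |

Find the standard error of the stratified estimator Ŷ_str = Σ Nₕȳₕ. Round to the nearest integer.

Var(Ŷ_str) = Σₕ Nₕ²(1 − fₕ)sₕ²/nₕ.
Private: 3102²·(1 − 701/3102)·221/701 = 2.3480547 × 10^6.
Public: 3362²·(1 − 815/3362)·9.196/815 = 96620.217.
Nonprofit: 17624²·(1 − 408/17624)·64.85/408 = 4.822659 × 10^7.
Sum = 5.0671265 × 10^7.
SE = √(5.0671265 × 10^7) = 7118.

7118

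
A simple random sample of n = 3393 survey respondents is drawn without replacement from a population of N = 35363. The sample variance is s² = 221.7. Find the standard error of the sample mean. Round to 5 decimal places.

0.24305

Under SRS without replacement, Var(ȳ) = (1 − f)·s²/n with f = n/N = 3393/35363 = 0.09594774.
Var(ȳ) = (1 − 0.09594774)·221.7/3393 = 0.90405226·0.065340407 = 0.059071142.
SE(ȳ) = √(0.059071142) = 0.24305.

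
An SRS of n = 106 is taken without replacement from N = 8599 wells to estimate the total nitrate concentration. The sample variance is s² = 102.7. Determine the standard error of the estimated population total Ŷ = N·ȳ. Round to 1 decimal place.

Var(Ŷ) = N²·Var(ȳ) = N²·(1 − n/N)·s²/n.
f = 106/8599 = 0.01232701; Var(ȳ) = 0.98767299·102.7/106 = 0.95692468.
Var(Ŷ) = 8599² · 0.95692468 = 7.0757691 × 10^7.
SE(Ŷ) = √(7.0757691 × 10^7) = 8411.8.

8411.8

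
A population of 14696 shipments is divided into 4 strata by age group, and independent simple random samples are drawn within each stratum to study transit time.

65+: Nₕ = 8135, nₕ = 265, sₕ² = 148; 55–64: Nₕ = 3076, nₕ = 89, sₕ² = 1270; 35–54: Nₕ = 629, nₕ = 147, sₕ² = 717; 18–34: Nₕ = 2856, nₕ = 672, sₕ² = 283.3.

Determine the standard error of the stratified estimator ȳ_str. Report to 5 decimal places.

Var(ȳ_str) = Σₕ Wₕ²(1 − fₕ)sₕ²/nₕ with Wₕ = Nₕ/N, N = 14696.
65+: Wₕ = 0.55355199; term = 0.55355199²·(1 − 0.03257529)·148/265 = 0.16555788.
55–64: Wₕ = 0.20930866; term = 0.20930866²·(1 − 0.02893368)·1270/89 = 0.6070675.
35–54: Wₕ = 0.04280076; term = 0.04280076²·(1 − 0.23370429)·717/147 = 0.006847014.
18–34: Wₕ = 0.19433860; term = 0.19433860²·(1 − 0.23529412)·283.3/672 = 0.012175585.
Sum = 0.79164798.
SE = √(0.79164798) = 0.88975.

0.88975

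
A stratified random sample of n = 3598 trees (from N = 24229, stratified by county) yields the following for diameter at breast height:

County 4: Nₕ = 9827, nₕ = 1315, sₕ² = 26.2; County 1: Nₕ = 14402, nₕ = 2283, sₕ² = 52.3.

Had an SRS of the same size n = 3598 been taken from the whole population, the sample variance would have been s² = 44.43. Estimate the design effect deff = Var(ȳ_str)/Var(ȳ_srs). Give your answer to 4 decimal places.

0.9178

Var(ȳ_str) = Σ Wₕ²(1−fₕ)sₕ²/nₕ with Wₕ = Nₕ/24229:
  County 4: (9827/24229)²·(1−1315/9827)·26.2/1315 = 0.002838946
  County 1: (14402/24229)²·(1−2283/14402)·52.3/2283 = 0.006811055
  → Var(ȳ_str) = 0.009650001.
Var(ȳ_srs) = (1 − 3598/24229)·44.43/3598 = 0.010514774.
deff = 0.009650001 / 0.010514774 = 0.9178.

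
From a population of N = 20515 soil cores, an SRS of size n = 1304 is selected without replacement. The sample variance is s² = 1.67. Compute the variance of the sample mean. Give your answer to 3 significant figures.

Under SRS without replacement, Var(ȳ) = (1 − f)·s²/n with f = n/N = 1304/20515 = 0.06356325.
Var(ȳ) = (1 − 0.06356325)·1.67/1304 = 0.93643675·0.0012806748 = 0.001199271.

0.00120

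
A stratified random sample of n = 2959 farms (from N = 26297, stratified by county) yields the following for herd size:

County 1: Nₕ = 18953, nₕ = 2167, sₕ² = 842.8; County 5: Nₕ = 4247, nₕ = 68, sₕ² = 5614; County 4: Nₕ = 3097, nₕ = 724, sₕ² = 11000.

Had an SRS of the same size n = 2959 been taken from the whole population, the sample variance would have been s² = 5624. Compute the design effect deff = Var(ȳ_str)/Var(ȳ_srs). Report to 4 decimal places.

Var(ȳ_str) = Σ Wₕ²(1−fₕ)sₕ²/nₕ with Wₕ = Nₕ/26297:
  County 1: (18953/26297)²·(1−2167/18953)·842.8/2167 = 0.17892803
  County 5: (4247/26297)²·(1−68/4247)·5614/68 = 2.1188768
  County 4: (3097/26297)²·(1−724/3097)·11000/724 = 0.16146584
  → Var(ȳ_str) = 2.4592707.
Var(ȳ_srs) = (1 − 2959/26297)·5624/2959 = 1.6867774.
deff = 2.4592707 / 1.6867774 = 1.4580.

1.4580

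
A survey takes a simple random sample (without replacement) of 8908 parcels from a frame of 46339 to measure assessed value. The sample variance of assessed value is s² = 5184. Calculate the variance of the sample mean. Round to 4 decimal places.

Under SRS without replacement, Var(ȳ) = (1 − f)·s²/n with f = n/N = 8908/46339 = 0.19223548.
Var(ȳ) = (1 − 0.19223548)·5184/8908 = 0.80776452·0.58194881 = 0.4700776.

0.4701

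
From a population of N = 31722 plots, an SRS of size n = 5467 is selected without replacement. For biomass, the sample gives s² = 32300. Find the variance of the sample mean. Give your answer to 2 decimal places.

4.89

Under SRS without replacement, Var(ȳ) = (1 − f)·s²/n with f = n/N = 5467/31722 = 0.17234096.
Var(ȳ) = (1 − 0.17234096)·32300/5467 = 0.82765904·5.9081763 = 4.8899555.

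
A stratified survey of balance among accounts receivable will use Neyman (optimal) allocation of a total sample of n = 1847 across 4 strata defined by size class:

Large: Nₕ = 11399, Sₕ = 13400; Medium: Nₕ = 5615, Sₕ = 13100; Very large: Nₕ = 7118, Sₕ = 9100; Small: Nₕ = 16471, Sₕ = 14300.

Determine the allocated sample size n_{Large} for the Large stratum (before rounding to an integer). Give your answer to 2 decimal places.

535.73

Neyman allocation: nₕ = n·NₕSₕ / Σⱼ NⱼSⱼ.
Σ NⱼSⱼ = 11399·13400 + 5615·13100 + 7118·9100 + 16471·14300 = 5.266122 × 10^8.
n_{Large} = 1847·11399·13400 / (5.266122 × 10^8) = 535.73.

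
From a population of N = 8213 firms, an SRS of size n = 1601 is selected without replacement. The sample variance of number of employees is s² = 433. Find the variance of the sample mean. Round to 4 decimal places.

0.2177

Under SRS without replacement, Var(ȳ) = (1 − f)·s²/n with f = n/N = 1601/8213 = 0.19493486.
Var(ȳ) = (1 − 0.19493486)·433/1601 = 0.80506514·0.27045597 = 0.21773467.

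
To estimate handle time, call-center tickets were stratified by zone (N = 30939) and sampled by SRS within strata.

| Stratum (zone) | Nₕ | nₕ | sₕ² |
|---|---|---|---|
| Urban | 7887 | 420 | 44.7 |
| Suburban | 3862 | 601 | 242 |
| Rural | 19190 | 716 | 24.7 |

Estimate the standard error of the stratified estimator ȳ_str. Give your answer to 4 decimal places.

0.1569

Var(ȳ_str) = Σₕ Wₕ²(1 − fₕ)sₕ²/nₕ with Wₕ = Nₕ/N, N = 30939.
Urban: Wₕ = 0.25492097; term = 0.25492097²·(1 − 0.05325219)·44.7/420 = 0.0065479248.
Suburban: Wₕ = 0.12482627; term = 0.12482627²·(1 − 0.15561885)·242/601 = 0.0052977495.
Rural: Wₕ = 0.62025276; term = 0.62025276²·(1 − 0.03731110)·24.7/716 = 0.012776365.
Sum = 0.024622039.
SE = √(0.024622039) = 0.1569.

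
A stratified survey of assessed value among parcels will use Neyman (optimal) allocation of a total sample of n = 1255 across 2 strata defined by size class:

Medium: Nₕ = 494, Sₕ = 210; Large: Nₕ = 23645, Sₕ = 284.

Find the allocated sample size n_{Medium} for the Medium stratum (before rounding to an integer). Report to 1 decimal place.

19.1

Neyman allocation: nₕ = n·NₕSₕ / Σⱼ NⱼSⱼ.
Σ NⱼSⱼ = 494·210 + 23645·284 = 6.81892 × 10^6.
n_{Medium} = 1255·494·210 / (6.81892 × 10^6) = 19.1.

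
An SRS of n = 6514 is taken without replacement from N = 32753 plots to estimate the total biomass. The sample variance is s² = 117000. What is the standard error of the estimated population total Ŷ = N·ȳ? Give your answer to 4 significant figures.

Var(Ŷ) = N²·Var(ȳ) = N²·(1 − n/N)·s²/n.
f = 6514/32753 = 0.19888255; Var(ȳ) = 0.80111745·117000/6514 = 14.389122.
Var(Ŷ) = 32753² · 14.389122 = 1.543606 × 10^10.
SE(Ŷ) = √(1.543606 × 10^10) = 124200.

124200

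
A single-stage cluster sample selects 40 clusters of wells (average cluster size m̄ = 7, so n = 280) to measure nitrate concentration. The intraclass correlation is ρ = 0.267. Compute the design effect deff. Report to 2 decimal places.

2.60

deff = 1 + (7 − 1)·0.267 = 1 + 1.602 = 2.602.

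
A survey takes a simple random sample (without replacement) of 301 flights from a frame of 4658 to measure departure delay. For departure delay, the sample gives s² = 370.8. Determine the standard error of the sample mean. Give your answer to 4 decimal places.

Under SRS without replacement, Var(ȳ) = (1 − f)·s²/n with f = n/N = 301/4658 = 0.06462001.
Var(ȳ) = (1 − 0.06462001)·370.8/301 = 0.93537999·1.2318937 = 1.1522887.
SE(ȳ) = √(1.1522887) = 1.0734.

1.0734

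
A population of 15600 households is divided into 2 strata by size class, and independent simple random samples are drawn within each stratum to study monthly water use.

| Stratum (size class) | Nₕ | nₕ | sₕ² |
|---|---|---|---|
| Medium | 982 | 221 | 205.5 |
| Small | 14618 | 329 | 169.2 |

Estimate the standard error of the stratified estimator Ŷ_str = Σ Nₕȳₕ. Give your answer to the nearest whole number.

10398

Var(Ŷ_str) = Σₕ Nₕ²(1 − fₕ)sₕ²/nₕ.
Medium: 982²·(1 − 221/982)·205.5/221 = 694889.42.
Small: 14618²·(1 − 329/14618)·169.2/329 = 1.0742225 × 10^8.
Sum = 1.0811714 × 10^8.
SE = √(1.0811714 × 10^8) = 10398.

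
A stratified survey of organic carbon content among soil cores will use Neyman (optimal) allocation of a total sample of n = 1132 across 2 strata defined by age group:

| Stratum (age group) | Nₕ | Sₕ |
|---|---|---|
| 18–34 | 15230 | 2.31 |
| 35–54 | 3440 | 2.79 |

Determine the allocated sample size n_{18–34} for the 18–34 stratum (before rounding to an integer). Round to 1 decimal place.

Neyman allocation: nₕ = n·NₕSₕ / Σⱼ NⱼSⱼ.
Σ NⱼSⱼ = 15230·2.31 + 3440·2.79 = 44778.9.
n_{18–34} = 1132·15230·2.31 / 44778.9 = 889.4.

889.4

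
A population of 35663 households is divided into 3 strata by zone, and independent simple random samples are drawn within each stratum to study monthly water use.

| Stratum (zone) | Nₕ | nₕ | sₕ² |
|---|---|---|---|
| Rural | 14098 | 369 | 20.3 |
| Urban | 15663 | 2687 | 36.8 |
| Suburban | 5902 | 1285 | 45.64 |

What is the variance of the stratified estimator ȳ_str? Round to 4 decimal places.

0.0113

Var(ȳ_str) = Σₕ Wₕ²(1 − fₕ)sₕ²/nₕ with Wₕ = Nₕ/N, N = 35663.
Rural: Wₕ = 0.39531167; term = 0.39531167²·(1 − 0.02617393)·20.3/369 = 0.0083720215.
Urban: Wₕ = 0.43919468; term = 0.43919468²·(1 − 0.17155079)·36.8/2687 = 0.0021885687.
Suburban: Wₕ = 0.16549365; term = 0.16549365²·(1 − 0.21772281)·45.64/1285 = 7.6096703 × 10^-4.
Sum = 0.011321557.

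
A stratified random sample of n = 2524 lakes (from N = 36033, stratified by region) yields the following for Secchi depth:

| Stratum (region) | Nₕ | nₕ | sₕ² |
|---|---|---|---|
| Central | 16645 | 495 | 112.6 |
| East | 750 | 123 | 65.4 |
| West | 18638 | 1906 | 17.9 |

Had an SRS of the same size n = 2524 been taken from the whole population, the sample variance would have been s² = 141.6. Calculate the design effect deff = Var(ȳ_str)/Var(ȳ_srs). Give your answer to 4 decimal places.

Var(ȳ_str) = Σ Wₕ²(1−fₕ)sₕ²/nₕ with Wₕ = Nₕ/36033:
  Central: (16645/36033)²·(1−495/16645)·112.6/495 = 0.047096504
  East: (750/36033)²·(1−123/750)·65.4/123 = 1.9257531 × 10^-4
  West: (18638/36033)²·(1−1906/18638)·17.9/1906 = 0.0022556746
  → Var(ȳ_str) = 0.049544754.
Var(ȳ_srs) = (1 − 2524/36033)·141.6/2524 = 0.052171695.
deff = 0.049544754 / 0.052171695 = 0.9496.

0.9496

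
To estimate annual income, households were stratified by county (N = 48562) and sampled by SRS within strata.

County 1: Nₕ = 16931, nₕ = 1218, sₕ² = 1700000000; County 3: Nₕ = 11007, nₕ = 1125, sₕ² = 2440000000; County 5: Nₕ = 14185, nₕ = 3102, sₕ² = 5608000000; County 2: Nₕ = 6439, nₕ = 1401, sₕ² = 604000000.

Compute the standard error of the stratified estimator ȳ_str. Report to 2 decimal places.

619.63

Var(ȳ_str) = Σₕ Wₕ²(1 − fₕ)sₕ²/nₕ with Wₕ = Nₕ/N, N = 48562.
County 1: Wₕ = 0.34864709; term = 0.34864709²·(1 − 0.07193905)·1700000000/1218 = 157452.74.
County 3: Wₕ = 0.22665870; term = 0.22665870²·(1 − 0.10220769)·2440000000/1125 = 100036.39.
County 5: Wₕ = 0.29210082; term = 0.29210082²·(1 − 0.21868171)·5608000000/3102 = 120520.18.
County 2: Wₕ = 0.13259339; term = 0.13259339²·(1 − 0.21758037)·604000000/1401 = 5930.3764.
Sum = 383939.69.
SE = √(383939.69) = 619.63.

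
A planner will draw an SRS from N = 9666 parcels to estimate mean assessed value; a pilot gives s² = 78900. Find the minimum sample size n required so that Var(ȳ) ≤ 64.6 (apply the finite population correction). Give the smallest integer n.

Without fpc, n₀ = s²/D = 78900/64.6 = 1221.3622.
With fpc, (1 − n/N)·s²/n ≤ D requires n ≥ n₀/(1 + n₀/N) = 1221.3622/(1 + 1221.3622/9666) = 1084.3478.
Rounding up, n = 1085.

1085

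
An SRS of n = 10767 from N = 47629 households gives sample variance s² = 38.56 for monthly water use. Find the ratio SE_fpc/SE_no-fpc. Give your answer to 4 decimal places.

0.8797

f = n/N = 10767/47629 = 0.22605975.
SE_no-fpc = √(s²/n) = 0.059844075; SE_fpc = √((1−f)s²/n) = 0.052647151.
Ratio = √(1−f) = 0.87973874.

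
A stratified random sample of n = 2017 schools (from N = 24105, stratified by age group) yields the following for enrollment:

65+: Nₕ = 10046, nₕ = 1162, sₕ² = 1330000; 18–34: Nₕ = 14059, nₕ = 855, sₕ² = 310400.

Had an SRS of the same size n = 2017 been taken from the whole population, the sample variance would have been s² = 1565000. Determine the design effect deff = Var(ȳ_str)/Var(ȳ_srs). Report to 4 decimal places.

0.4104

Var(ȳ_str) = Σ Wₕ²(1−fₕ)sₕ²/nₕ with Wₕ = Nₕ/24105:
  65+: (10046/24105)²·(1−1162/10046)·1330000/1162 = 175.80571
  18–34: (14059/24105)²·(1−855/14059)·310400/855 = 115.98485
  → Var(ȳ_str) = 291.79056.
Var(ȳ_srs) = (1 − 2017/24105)·1565000/2017 = 710.98052.
deff = 291.79056 / 710.98052 = 0.4104.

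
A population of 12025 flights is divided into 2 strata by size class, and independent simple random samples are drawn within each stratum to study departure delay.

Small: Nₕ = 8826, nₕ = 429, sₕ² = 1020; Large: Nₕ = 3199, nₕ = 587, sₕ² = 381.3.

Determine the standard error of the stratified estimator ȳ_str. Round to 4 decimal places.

1.1208

Var(ȳ_str) = Σₕ Wₕ²(1 − fₕ)sₕ²/nₕ with Wₕ = Nₕ/N, N = 12025.
Small: Wₕ = 0.73397089; term = 0.73397089²·(1 − 0.04860639)·1020/429 = 1.2185989.
Large: Wₕ = 0.26602911; term = 0.26602911²·(1 − 0.18349484)·381.3/587 = 0.037535823.
Sum = 1.2561347.
SE = √(1.2561347) = 1.1208.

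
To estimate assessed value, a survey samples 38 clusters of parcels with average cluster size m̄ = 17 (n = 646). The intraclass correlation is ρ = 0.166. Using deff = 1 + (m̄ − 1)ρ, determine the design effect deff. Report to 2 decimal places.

3.66

deff = 1 + (17 − 1)·0.166 = 1 + 2.656 = 3.656.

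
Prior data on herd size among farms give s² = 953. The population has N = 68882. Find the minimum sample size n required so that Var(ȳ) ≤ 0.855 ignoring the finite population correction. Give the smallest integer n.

Without fpc, n₀ = s²/D = 953/0.855 = 1114.6199.
Rounding up, n = 1115.

1115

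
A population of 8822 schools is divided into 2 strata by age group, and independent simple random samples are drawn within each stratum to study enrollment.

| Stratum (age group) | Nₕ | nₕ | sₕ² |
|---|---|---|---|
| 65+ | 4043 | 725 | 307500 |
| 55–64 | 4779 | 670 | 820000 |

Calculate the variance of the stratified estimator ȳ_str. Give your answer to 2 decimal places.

Var(ȳ_str) = Σₕ Wₕ²(1 − fₕ)sₕ²/nₕ with Wₕ = Nₕ/N, N = 8822.
65+: Wₕ = 0.45828610; term = 0.45828610²·(1 − 0.17932229)·307500/725 = 73.106018.
55–64: Wₕ = 0.54171390; term = 0.54171390²·(1 − 0.14019669)·820000/670 = 308.80059.
Sum = 381.90661.

381.91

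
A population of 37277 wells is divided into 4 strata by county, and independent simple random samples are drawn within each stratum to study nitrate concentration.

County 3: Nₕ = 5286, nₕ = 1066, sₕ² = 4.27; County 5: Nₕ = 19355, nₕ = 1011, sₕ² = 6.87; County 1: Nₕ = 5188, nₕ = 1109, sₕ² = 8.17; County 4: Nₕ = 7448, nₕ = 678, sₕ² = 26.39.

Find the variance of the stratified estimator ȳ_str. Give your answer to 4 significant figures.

Var(ȳ_str) = Σₕ Wₕ²(1 − fₕ)sₕ²/nₕ with Wₕ = Nₕ/N, N = 37277.
County 3: Wₕ = 0.14180326; term = 0.14180326²·(1 − 0.20166477)·4.27/1066 = 6.4302576 × 10^-5.
County 5: Wₕ = 0.51922097; term = 0.51922097²·(1 − 0.05223456)·6.87/1011 = 0.0017362445.
County 1: Wₕ = 0.13917429; term = 0.13917429²·(1 − 0.21376253)·8.17/1109 = 1.121921 × 10^-4.
County 4: Wₕ = 0.19980149; term = 0.19980149²·(1 − 0.09103115)·26.39/678 = 0.0014123949.
Sum = 0.0033251341.

0.003325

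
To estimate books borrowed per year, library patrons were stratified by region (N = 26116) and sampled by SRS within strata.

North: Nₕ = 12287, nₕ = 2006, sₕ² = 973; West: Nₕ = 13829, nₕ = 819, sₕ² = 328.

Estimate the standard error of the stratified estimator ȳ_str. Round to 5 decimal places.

0.44213

Var(ȳ_str) = Σₕ Wₕ²(1 − fₕ)sₕ²/nₕ with Wₕ = Nₕ/N, N = 26116.
North: Wₕ = 0.47047787; term = 0.47047787²·(1 − 0.16326198)·973/2006 = 0.089835876.
West: Wₕ = 0.52952213; term = 0.52952213²·(1 − 0.05922337)·328/819 = 0.10564397.
Sum = 0.19547985.
SE = √(0.19547985) = 0.44213.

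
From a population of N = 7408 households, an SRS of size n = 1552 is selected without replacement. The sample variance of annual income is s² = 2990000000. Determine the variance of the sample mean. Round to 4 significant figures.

Under SRS without replacement, Var(ȳ) = (1 − f)·s²/n with f = n/N = 1552/7408 = 0.20950324.
Var(ȳ) = (1 − 0.20950324)·2990000000/1552 = 0.79049676·1.9265464 × 10^6 = 1.5229287 × 10^6.

1.523 × 10^6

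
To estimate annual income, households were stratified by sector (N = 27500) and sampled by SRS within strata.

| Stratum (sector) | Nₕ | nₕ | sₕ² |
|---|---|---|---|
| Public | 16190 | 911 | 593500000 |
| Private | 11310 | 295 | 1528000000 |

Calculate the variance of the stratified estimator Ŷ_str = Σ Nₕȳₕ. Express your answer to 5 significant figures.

Var(Ŷ_str) = Σₕ Nₕ²(1 − fₕ)sₕ²/nₕ.
Public: 16190²·(1 − 911/16190)·593500000/911 = 1.6115513 × 10^14.
Private: 11310²·(1 − 295/11310)·1528000000/295 = 6.4528036 × 10^14.
Sum = 8.0643549 × 10^14.

8.0644 × 10^14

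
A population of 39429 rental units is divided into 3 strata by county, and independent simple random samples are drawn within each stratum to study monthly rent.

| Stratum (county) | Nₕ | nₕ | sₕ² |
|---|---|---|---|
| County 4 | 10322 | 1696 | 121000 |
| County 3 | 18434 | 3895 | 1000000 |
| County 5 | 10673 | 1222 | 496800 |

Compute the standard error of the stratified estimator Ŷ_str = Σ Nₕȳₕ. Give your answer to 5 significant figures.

340840

Var(Ŷ_str) = Σₕ Nₕ²(1 − fₕ)sₕ²/nₕ.
County 4: 10322²·(1 − 1696/10322)·121000/1696 = 6.3523268 × 10^9.
County 3: 18434²·(1 − 3895/18434)·1000000/3895 = 6.8809224 × 10^10.
County 5: 10673²·(1 − 1222/10673)·496800/1222 = 4.1008573 × 10^10.
Sum = 1.1617012 × 10^11.
SE = √(1.1617012 × 10^11) = 340840.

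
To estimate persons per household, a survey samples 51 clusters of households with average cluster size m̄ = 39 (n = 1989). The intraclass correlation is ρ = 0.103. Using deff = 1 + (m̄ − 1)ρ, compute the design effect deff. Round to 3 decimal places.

deff = 1 + (39 − 1)·0.103 = 1 + 3.914 = 4.914.

4.914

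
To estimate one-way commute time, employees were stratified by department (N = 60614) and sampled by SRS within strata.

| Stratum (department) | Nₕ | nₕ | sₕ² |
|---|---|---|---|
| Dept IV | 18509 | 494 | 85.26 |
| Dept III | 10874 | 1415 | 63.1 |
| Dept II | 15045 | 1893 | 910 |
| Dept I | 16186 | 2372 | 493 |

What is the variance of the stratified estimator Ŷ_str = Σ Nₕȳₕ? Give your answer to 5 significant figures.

Var(Ŷ_str) = Σₕ Nₕ²(1 − fₕ)sₕ²/nₕ.
Dept IV: 18509²·(1 − 494/18509)·85.26/494 = 5.7548711 × 10^7.
Dept III: 10874²·(1 − 1415/10874)·63.1/1415 = 4.5867754 × 10^6.
Dept II: 15045²·(1 − 1893/15045)·910/1893 = 9.5120642 × 10^7.
Dept I: 16186²·(1 − 2372/16186)·493/2372 = 4.6471985 × 10^7.
Sum = 2.0372811 × 10^8.

2.0373 × 10^8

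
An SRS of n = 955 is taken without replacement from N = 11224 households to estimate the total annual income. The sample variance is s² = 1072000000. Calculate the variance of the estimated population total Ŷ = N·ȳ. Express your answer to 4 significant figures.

Var(Ŷ) = N²·Var(ȳ) = N²·(1 − n/N)·s²/n.
f = 955/11224 = 0.08508553; Var(ȳ) = 0.91491447·1072000000/955 = 1.0270035 × 10^6.
Var(Ŷ) = 11224² · (1.0270035 × 10^6) = 1.2938003 × 10^14.

1.294 × 10^14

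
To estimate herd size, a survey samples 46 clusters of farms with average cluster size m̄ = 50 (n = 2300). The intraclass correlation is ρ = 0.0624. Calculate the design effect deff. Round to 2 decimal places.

4.06

deff = 1 + (50 − 1)·0.0624 = 1 + 3.0576 = 4.0576.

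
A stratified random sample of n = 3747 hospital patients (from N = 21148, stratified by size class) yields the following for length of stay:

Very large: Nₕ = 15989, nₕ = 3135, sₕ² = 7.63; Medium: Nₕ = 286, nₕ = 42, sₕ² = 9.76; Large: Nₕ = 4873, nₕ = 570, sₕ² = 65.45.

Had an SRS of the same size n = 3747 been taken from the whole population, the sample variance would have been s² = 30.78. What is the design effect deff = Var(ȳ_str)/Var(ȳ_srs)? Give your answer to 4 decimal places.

Var(ȳ_str) = Σ Wₕ²(1−fₕ)sₕ²/nₕ with Wₕ = Nₕ/21148:
  Very large: (15989/21148)²·(1−3135/15989)·7.63/3135 = 0.0011184279
  Medium: (286/21148)²·(1−42/286)·9.76/42 = 3.6259164 × 10^-5
  Large: (4873/21148)²·(1−570/4873)·65.45/570 = 0.0053834905
  → Var(ȳ_str) = 0.0065381776.
Var(ȳ_srs) = (1 − 3747/21148)·30.78/3747 = 0.0067591149.
deff = 0.0065381776 / 0.0067591149 = 0.9673.

0.9673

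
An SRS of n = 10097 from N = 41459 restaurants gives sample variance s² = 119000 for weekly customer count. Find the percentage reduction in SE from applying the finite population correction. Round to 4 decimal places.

13.0254

f = n/N = 10097/41459 = 0.24354181.
SE_no-fpc = √(s²/n) = 3.4330277; SE_fpc = √((1−f)s²/n) = 2.9858622.
Ratio = √(1−f) = 0.86974605. Reduction = 100·(1 − 0.86974605) = 13.0254%.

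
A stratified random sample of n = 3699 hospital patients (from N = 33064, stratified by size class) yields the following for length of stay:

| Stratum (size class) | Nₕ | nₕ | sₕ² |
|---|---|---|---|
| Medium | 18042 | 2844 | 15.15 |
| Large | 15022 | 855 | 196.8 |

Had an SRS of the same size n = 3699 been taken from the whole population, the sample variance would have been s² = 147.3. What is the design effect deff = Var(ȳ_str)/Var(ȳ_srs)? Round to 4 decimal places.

1.3047

Var(ȳ_str) = Σ Wₕ²(1−fₕ)sₕ²/nₕ with Wₕ = Nₕ/33064:
  Medium: (18042/33064)²·(1−2844/18042)·15.15/2844 = 0.0013361136
  Large: (15022/33064)²·(1−855/15022)·196.8/855 = 0.044807823
  → Var(ȳ_str) = 0.046143937.
Var(ȳ_srs) = (1 − 3699/33064)·147.3/3699 = 0.035366577.
deff = 0.046143937 / 0.035366577 = 1.3047.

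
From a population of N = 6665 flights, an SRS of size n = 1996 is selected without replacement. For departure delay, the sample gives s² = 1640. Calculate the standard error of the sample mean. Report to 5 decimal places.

0.75867

Under SRS without replacement, Var(ȳ) = (1 − f)·s²/n with f = n/N = 1996/6665 = 0.29947487.
Var(ȳ) = (1 − 0.29947487)·1640/1996 = 0.70052513·0.82164329 = 0.57558177.
SE(ȳ) = √(0.57558177) = 0.75867.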